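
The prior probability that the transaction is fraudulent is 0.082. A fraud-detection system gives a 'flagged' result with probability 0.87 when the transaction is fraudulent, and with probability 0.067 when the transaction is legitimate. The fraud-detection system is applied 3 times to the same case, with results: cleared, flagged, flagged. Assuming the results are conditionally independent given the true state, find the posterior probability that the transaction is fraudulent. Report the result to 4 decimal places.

Posterior P(H) ≈ 0.6773

Let H be the event that the transaction is fraudulent; start with P(H) = 0.082. P('flagged'|H) = 0.87, P('flagged'|¬H) = 0.067.
Update on result 1 ('cleared'): P(H) ← 0.13·0.0820 / (0.13·0.0820 + 0.933·0.9180) = 0.010660/0.86715 = 0.0123.
Update on result 2 ('flagged'): P(H) ← 0.87·0.0123 / (0.87·0.0123 + 0.067·0.9877) = 0.010695/0.076871 = 0.1391.
Update on result 3 ('flagged'): P(H) ← 0.87·0.1391 / (0.87·0.1391 + 0.067·0.8609) = 0.12104/0.17872 = 0.6773.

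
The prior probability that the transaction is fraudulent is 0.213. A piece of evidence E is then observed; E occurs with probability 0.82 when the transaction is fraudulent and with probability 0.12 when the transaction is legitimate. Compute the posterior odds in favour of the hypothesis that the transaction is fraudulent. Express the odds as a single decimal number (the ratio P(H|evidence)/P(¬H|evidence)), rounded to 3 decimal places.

Posterior odds ≈ 1.849

Prior odds = 0.213/(1−0.213) = 0.27065. In log-odds, ln(0.27065) = -1.3069.
Add log likelihood ratio: ln(6.8333) = 1.9218.
Posterior log-odds = 0.61488, so posterior odds = exp(0.61488) = 1.8494.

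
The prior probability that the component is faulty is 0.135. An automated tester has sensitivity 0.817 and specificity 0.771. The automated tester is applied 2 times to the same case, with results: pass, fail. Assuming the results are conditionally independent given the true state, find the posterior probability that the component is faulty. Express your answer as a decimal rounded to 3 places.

With H the event that the component is faulty, the joint likelihood of the observed sequence is P(data|H) = 0.183·0.817 = 0.14951 and P(data|¬H) = 0.771·0.229 = 0.17656.
Bayes: P(H|data) = 0.135·0.14951 / (0.135·0.14951 + 0.865·0.17656) = 0.020184/0.17291 = 0.1167.

Posterior P(H) ≈ 0.117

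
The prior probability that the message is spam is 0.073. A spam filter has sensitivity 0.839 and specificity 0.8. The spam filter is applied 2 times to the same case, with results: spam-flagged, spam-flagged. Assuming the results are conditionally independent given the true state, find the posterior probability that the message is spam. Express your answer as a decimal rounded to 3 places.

Posterior P(H) ≈ 0.581

Let H be the event that the message is spam; start with P(H) = 0.073. P('spam-flagged'|H) = 0.839, P('spam-flagged'|¬H) = 0.2.
Update on result 1 ('spam-flagged'): P(H) ← 0.839·0.0730 / (0.839·0.0730 + 0.2·0.9270) = 0.061247/0.24665 = 0.2483.
Update on result 2 ('spam-flagged'): P(H) ← 0.839·0.2483 / (0.839·0.2483 + 0.2·0.7517) = 0.20834/0.35868 = 0.5809.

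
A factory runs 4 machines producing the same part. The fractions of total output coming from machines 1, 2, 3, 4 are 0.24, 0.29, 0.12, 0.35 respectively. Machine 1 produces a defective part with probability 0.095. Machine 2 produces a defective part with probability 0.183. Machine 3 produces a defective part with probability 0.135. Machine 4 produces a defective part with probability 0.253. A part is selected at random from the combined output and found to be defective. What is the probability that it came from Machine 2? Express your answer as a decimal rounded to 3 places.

P(defective|M1) = 0.095; P(defective|M2) = 0.183; P(defective|M3) = 0.135; P(defective|M4) = 0.253.
Prior × likelihood for each source: 0.24·0.095=0.02280, 0.29·0.183=0.05307, 0.12·0.135=0.01620, 0.35·0.253=0.08855. Summing gives P(defective) = 0.18062.
P(Machine 2 | defective) = 0.05307 / 0.18062 = 0.294.

Posterior probability ≈ 0.294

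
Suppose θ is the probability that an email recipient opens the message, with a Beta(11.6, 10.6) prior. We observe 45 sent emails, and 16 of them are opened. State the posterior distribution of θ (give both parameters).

The binomial likelihood is conjugate to the Beta prior: with 16 successes and 29 failures, the posterior is Beta(11.6+16, 10.6+29) = Beta(27.6, 39.6).

Posterior: Beta(27.6, 39.6)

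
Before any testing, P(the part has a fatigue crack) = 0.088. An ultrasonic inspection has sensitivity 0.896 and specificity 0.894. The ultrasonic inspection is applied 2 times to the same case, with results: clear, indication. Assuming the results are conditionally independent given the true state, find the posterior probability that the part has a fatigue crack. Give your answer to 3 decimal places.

Posterior P(H) ≈ 0.087

With H the event that the part has a fatigue crack, the joint likelihood of the observed sequence is P(data|H) = 0.104·0.896 = 0.093184 and P(data|¬H) = 0.894·0.106 = 0.094764.
Bayes: P(H|data) = 0.088·0.093184 / (0.088·0.093184 + 0.912·0.094764) = 0.0082002/0.094625 = 0.0867.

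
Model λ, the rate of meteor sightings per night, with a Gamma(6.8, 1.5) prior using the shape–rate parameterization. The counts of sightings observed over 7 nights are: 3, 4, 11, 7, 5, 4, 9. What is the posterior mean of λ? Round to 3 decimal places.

The Poisson likelihood adds the total count to the shape and the number of exposure periods to the rate. Here ∑xᵢ = 43 and n = 7, so shape 6.8→49.8 and rate 1.5→8.5.
E[λ | data] = 49.8/8.5 = 5.859.

Posterior mean ≈ 5.859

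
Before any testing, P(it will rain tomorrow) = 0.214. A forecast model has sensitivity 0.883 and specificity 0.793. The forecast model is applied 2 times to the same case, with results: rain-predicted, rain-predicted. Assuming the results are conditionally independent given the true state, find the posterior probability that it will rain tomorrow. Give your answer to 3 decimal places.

Let H be the event that it will rain tomorrow; start with P(H) = 0.214. P('rain-predicted'|H) = 0.883, P('rain-predicted'|¬H) = 0.207.
Update on result 1 ('rain-predicted'): P(H) ← 0.883·0.2140 / (0.883·0.2140 + 0.207·0.7860) = 0.18896/0.35166 = 0.5373.
Update on result 2 ('rain-predicted'): P(H) ← 0.883·0.5373 / (0.883·0.5373 + 0.207·0.4627) = 0.47447/0.57024 = 0.8321.

Posterior P(H) ≈ 0.832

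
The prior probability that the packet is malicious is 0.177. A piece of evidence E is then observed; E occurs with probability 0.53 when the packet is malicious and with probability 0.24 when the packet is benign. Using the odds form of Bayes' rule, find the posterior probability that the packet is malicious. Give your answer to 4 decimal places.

Posterior probability ≈ 0.3220

Prior odds = 0.177/(1−0.177) = 0.21507. In log-odds, ln(0.21507) = -1.5368.
Add log likelihood ratio: ln(2.2083) = 0.79224.
Posterior log-odds = -0.74457, so posterior odds = exp(-0.74457) = 0.47494. Converting, P(H|E) = 0.47494/1.4749 = 0.3220.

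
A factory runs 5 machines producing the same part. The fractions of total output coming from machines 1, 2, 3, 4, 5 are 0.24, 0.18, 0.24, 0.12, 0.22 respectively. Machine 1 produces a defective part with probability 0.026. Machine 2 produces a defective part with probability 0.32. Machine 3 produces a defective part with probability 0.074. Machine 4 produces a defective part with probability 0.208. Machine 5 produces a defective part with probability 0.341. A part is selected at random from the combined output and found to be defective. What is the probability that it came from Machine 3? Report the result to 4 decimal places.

Tabulate prior·likelihood by source: [1] prior 0.24, lik 0.026, product 0.006240; [2] prior 0.18, lik 0.32, product 0.05760; [3] prior 0.24, lik 0.074, product 0.01776; [4] prior 0.12, lik 0.208, product 0.02496; [5] prior 0.22, lik 0.341, product 0.07502.
Normalizing constant = 0.18158; the posterior for Machine 3 is its product over the sum, 0.01776/0.18158 = 0.0978.

Posterior probability ≈ 0.0978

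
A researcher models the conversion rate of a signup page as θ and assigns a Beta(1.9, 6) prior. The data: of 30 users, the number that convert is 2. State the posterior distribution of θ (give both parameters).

The binomial likelihood is conjugate to the Beta prior: with 2 successes and 28 failures, the posterior is Beta(1.9+2, 6+28) = Beta(3.9, 34).

Posterior: Beta(3.9, 34)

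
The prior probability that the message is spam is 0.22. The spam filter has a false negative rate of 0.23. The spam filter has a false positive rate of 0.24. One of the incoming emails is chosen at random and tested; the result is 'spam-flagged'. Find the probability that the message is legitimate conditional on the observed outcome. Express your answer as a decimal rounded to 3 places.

P(¬H | E) ≈ 0.525

Write H for 'the message is spam'. Prior odds H:¬H = 0.22/0.78 = 0.28205. For the 'spam-flagged' outcome, the likelihood ratio is 0.77/0.24 = 3.2083.
Posterior odds = 0.28205 × 3.2083 = 0.90491, so P(H|E) = 0.90491/(1+0.90491) = 0.475. Then P(¬H|E) = 1 − 0.475 = 0.525.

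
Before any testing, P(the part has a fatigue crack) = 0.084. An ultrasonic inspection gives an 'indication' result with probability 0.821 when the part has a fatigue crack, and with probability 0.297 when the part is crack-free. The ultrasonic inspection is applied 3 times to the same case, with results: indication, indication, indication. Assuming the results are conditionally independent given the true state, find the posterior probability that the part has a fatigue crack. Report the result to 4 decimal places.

Posterior P(H) ≈ 0.6595

Let H be the event that the part has a fatigue crack; start with P(H) = 0.084. P('indication'|H) = 0.821, P('indication'|¬H) = 0.297.
Update on result 1 ('indication'): P(H) ← 0.821·0.0840 / (0.821·0.0840 + 0.297·0.9160) = 0.068964/0.34102 = 0.2022.
Update on result 2 ('indication'): P(H) ← 0.821·0.2022 / (0.821·0.2022 + 0.297·0.7978) = 0.16603/0.40297 = 0.4120.
Update on result 3 ('indication'): P(H) ← 0.821·0.4120 / (0.821·0.4120 + 0.297·0.5880) = 0.33827/0.51290 = 0.6595.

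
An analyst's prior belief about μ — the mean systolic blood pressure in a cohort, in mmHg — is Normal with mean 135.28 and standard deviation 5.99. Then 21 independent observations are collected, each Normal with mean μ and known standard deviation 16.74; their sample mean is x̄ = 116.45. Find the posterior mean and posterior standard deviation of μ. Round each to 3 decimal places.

Posterior mean ≈ 121.555; posterior SD ≈ 3.119

Prior precision 1/τ₀² = 1/5.99² = 0.0278706; data precision n/σ² = 21/16.74² = 0.0749391.
Posterior precision = 0.0278706 + 0.0749391 = 0.102810, giving posterior SD = 1/√0.102810 = 3.119.
Posterior mean = (0.0278706·135.28 + 0.0749391·116.45) / 0.102810 = 121.555.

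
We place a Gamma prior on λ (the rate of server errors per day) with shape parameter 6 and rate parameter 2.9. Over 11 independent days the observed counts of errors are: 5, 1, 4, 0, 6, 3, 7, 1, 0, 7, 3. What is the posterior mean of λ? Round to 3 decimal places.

Posterior mean ≈ 3.094

The Poisson likelihood adds the total count to the shape and the number of exposure periods to the rate. Here ∑xᵢ = 37 and n = 11, so shape 6→43 and rate 2.9→13.9.
Posterior mean = shape/rate = 43/13.9 = 3.094.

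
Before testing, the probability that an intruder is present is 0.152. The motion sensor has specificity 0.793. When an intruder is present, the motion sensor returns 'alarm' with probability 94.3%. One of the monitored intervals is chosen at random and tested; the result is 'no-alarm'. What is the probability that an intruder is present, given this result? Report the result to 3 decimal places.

P(H | E) ≈ 0.013

Write H for 'an intruder is present'. Prior odds H:¬H = 0.152/0.848 = 0.17925. For the 'no-alarm' outcome, the likelihood ratio is 0.057/0.793 = 0.071879.
Posterior odds = 0.17925 × 0.071879 = 0.012884, so P(H|E) = 0.012884/(1+0.012884) = 0.013.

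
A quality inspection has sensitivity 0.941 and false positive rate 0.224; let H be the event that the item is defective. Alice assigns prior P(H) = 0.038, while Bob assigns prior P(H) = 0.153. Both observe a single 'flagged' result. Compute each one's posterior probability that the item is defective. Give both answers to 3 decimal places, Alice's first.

P('+'|H) = 0.941, P('+'|¬H) = 0.224.
Alice: numerator 0.941·0.038 = 0.035758; evidence = 0.035758+0.224·0.962 = 0.25125; posterior = 0.142.
Bob: numerator 0.941·0.153 = 0.14397; evidence = 0.14397+0.224·0.847 = 0.33370; posterior = 0.431.

Alice: 0.142; Bob: 0.431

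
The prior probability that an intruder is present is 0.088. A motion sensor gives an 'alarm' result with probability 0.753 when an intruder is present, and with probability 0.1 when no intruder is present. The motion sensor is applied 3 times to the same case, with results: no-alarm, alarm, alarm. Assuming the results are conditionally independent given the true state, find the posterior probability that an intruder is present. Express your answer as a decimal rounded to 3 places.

With H the event that an intruder is present, the joint likelihood of the observed sequence is P(data|H) = 0.247·0.753·0.753 = 0.14005 and P(data|¬H) = 0.9·0.1·0.1 = 0.0090000.
Bayes: P(H|data) = 0.088·0.14005 / (0.088·0.14005 + 0.912·0.0090000) = 0.012325/0.020533 = 0.6002.

Posterior P(H) ≈ 0.600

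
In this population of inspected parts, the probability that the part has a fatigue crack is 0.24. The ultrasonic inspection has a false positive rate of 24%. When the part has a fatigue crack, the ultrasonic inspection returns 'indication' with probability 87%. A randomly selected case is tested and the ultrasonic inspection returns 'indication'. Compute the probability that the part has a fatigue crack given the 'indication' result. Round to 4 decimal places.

Let H be the event that the part has a fatigue crack. P(H) = 0.24, so P(¬H) = 0.76. With E the 'indication' result, P(E|H) = 0.87 and P(E|¬H) = 0.24.
P(E) = 0.87·0.24 + 0.24·0.76 = 0.20880 + 0.18240 = 0.39120.
By Bayes' theorem, P(H|E) = 0.20880 / 0.39120 = 0.5337.

P(H | E) ≈ 0.5337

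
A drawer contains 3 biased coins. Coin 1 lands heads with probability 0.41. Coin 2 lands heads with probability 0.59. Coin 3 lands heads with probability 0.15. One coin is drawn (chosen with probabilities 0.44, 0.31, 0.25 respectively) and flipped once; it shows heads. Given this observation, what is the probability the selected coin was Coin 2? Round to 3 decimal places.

P(heads|C1) = 0.41; P(heads|C2) = 0.59; P(heads|C3) = 0.15.
Prior × likelihood for each source: 0.44·0.41=0.1804, 0.31·0.59=0.1829, 0.25·0.15=0.03750. Summing gives P(heads) = 0.40080.
P(Coin 2 | heads) = 0.1829 / 0.40080 = 0.456.

Posterior probability ≈ 0.456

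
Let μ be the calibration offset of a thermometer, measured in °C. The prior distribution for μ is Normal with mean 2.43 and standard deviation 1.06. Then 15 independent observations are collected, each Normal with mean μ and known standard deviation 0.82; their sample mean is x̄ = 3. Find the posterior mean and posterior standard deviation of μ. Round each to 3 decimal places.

Prior precision 1/τ₀² = 1/1.06² = 0.889996; data precision n/σ² = 15/0.82² = 22.3081.
Posterior precision = 0.889996 + 22.3081 = 23.1981, giving posterior SD = 1/√23.1981 = 0.208.
Posterior mean = (0.889996·2.43 + 22.3081·3) / 23.1981 = 2.978.

Posterior mean ≈ 2.978; posterior SD ≈ 0.208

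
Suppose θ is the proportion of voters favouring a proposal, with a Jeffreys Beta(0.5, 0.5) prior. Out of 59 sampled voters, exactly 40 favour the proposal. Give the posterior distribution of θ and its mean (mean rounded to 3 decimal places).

Posterior: Beta(40.5, 19.5); mean ≈ 0.675

Observing 40 successes and 19 failures updates Beta(0.5, 0.5) by adding the success and failure counts to the two shape parameters: α = 0.5+40 = 40.5, β = 0.5+19 = 19.5.
Posterior mean = α/(α+β) = 40.5/60 = 0.675.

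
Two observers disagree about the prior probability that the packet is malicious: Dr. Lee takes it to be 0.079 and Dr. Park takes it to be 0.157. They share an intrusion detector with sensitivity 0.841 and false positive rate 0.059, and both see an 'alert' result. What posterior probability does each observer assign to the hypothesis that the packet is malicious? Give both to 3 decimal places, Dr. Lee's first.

The likelihood ratio for an 'alert' result is 0.841/0.059 = 14.254.
Dr. Lee: prior odds 0.079/0.921 = 0.085776; posterior odds 1.2227; posterior probability 0.550.
Dr. Park: prior odds 0.157/0.843 = 0.18624; posterior odds 2.6547; posterior probability 0.726.

Dr. Lee: 0.550; Dr. Park: 0.726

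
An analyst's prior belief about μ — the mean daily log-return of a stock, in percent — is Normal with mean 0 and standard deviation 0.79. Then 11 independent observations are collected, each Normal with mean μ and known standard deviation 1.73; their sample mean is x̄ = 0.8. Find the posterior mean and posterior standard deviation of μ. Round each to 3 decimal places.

With known σ, the Normal prior is conjugate. Weight on the data is w = (n/σ²)/(n/σ² + 1/τ₀²) = 3.67537/(3.67537+1.60231) = 0.69640.
Posterior mean = w·x̄ + (1−w)·μ₀ = 0.69640·0.8 + 0.30360·0 = 0.557. Posterior variance = 1/(3.67537+1.60231) = 0.189477, so SD = 0.435.

Posterior mean ≈ 0.557; posterior SD ≈ 0.435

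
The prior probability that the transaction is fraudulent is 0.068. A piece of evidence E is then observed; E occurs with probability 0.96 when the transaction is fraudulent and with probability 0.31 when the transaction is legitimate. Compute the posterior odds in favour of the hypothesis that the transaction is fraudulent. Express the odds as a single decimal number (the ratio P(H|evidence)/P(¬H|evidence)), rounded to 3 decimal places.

Posterior odds ≈ 0.226

Prior odds = 0.068/(1−0.068) = 0.072961.
Likelihood ratio for E = 0.96/0.31 = 3.0968.
Posterior odds = prior odds × LR = 0.22594.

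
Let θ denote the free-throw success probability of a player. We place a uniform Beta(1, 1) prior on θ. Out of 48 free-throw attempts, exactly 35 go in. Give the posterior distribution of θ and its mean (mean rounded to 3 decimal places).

Posterior: Beta(36, 14); mean ≈ 0.720

The binomial likelihood is conjugate to the Beta prior: with 35 successes and 13 failures, the posterior is Beta(1+35, 1+13) = Beta(36, 14).
E[θ | data] = 36/(36+14) = 0.720.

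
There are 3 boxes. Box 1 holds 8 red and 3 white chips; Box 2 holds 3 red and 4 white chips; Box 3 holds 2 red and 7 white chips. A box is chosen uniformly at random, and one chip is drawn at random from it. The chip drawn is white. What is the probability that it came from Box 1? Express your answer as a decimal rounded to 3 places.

Tabulate prior·likelihood by source: [1] prior 0.333333, lik 0.2727, product 0.09091; [2] prior 0.333333, lik 0.5714, product 0.1905; [3] prior 0.333333, lik 0.7778, product 0.2593.
Normalizing constant = 0.54064; the posterior for Box 1 is its product over the sum, 0.09091/0.54064 = 0.168.

Posterior probability ≈ 0.168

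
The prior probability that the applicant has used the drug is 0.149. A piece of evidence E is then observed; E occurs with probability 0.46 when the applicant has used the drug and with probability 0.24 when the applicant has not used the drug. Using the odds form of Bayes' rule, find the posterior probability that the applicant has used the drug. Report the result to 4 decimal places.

Posterior probability ≈ 0.2513

Prior odds = 0.149/(1−0.149) = 0.17509.
Likelihood ratio for E = 0.46/0.24 = 1.9167.
Posterior odds = prior odds × LR = 0.33559.
Posterior probability = odds/(1+odds) = 0.33559/1.3356 = 0.2513.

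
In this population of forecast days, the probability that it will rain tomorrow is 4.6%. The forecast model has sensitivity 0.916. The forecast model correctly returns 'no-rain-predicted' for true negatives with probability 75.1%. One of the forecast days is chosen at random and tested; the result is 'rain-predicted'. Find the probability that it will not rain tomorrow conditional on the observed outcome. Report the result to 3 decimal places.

P(¬H | E) ≈ 0.849

Write H for 'it will rain tomorrow'. Prior odds H:¬H = 0.046/0.954 = 0.048218. For the 'rain-predicted' outcome, the likelihood ratio is 0.916/0.249 = 3.6787.
Posterior odds = 0.048218 × 3.6787 = 0.17738, so P(H|E) = 0.17738/(1+0.17738) = 0.151. Then P(¬H|E) = 1 − 0.151 = 0.849.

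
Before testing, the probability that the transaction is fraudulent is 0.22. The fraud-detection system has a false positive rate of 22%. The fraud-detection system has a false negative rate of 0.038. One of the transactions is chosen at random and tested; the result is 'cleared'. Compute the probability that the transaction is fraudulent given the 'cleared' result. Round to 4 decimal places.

P(H | E) ≈ 0.0136

Write H for 'the transaction is fraudulent'. Prior odds H:¬H = 0.22/0.78 = 0.28205. For the 'cleared' outcome, the likelihood ratio is 0.038/0.78 = 0.048718.
Posterior odds = 0.28205 × 0.048718 = 0.013741, so P(H|E) = 0.013741/(1+0.013741) = 0.0136.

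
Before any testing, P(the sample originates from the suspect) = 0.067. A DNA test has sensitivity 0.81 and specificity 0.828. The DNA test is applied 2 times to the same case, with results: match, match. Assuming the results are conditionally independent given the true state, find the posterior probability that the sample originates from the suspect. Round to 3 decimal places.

With H the event that the sample originates from the suspect, the joint likelihood of the observed sequence is P(data|H) = 0.81·0.81 = 0.65610 and P(data|¬H) = 0.172·0.172 = 0.029584.
Bayes: P(H|data) = 0.067·0.65610 / (0.067·0.65610 + 0.933·0.029584) = 0.043959/0.071561 = 0.6143.

Posterior P(H) ≈ 0.614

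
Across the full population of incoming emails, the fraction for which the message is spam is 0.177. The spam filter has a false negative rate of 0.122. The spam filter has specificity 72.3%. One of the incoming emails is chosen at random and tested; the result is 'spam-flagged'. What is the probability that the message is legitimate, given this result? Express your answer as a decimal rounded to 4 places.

P(¬H | E) ≈ 0.5946

Write H for 'the message is spam'. Prior odds H:¬H = 0.177/0.823 = 0.21507. For the 'spam-flagged' outcome, the likelihood ratio is 0.878/0.277 = 3.1697.
Posterior odds = 0.21507 × 3.1697 = 0.68169, so P(H|E) = 0.68169/(1+0.68169) = 0.4054. Then P(¬H|E) = 1 − 0.4054 = 0.5946.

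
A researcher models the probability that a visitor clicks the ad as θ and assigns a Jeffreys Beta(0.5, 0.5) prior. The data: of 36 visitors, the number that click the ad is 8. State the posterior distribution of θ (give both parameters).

Posterior: Beta(8.5, 28.5)

Observing 8 successes and 28 failures updates Beta(0.5, 0.5) by adding the success and failure counts to the two shape parameters: α = 0.5+8 = 8.5, β = 0.5+28 = 28.5.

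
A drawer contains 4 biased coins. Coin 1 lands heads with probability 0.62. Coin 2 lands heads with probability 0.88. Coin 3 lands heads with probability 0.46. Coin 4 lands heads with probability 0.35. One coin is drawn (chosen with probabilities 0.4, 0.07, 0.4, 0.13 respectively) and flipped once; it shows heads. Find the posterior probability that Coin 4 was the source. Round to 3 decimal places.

Posterior probability ≈ 0.084

Tabulate prior·likelihood by source: [1] prior 0.4, lik 0.62, product 0.2480; [2] prior 0.07, lik 0.88, product 0.06160; [3] prior 0.4, lik 0.46, product 0.1840; [4] prior 0.13, lik 0.35, product 0.04550.
Normalizing constant = 0.53910; the posterior for Coin 4 is its product over the sum, 0.04550/0.53910 = 0.084.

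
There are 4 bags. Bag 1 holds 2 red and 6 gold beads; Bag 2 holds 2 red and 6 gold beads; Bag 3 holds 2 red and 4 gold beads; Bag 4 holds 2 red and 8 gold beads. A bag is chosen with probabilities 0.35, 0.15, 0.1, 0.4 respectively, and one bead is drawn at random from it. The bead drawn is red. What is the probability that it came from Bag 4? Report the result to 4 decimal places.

Posterior probability ≈ 0.3357

P(red|Bag 1) = 0.25; P(red|Bag 2) = 0.25; P(red|Bag 3) = 0.3333; P(red|Bag 4) = 0.2.
Prior × likelihood for each source: 0.35·0.25=0.08750, 0.15·0.25=0.03750, 0.1·0.3333=0.03333, 0.4·0.2=0.08000. Summing gives P(red) = 0.23833.
P(Bag 4 | red) = 0.08000 / 0.23833 = 0.3357.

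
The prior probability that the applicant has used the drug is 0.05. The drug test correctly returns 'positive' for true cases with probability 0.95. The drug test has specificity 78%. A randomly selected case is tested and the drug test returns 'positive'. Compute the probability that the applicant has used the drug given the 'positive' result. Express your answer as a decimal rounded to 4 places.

P(H | E) ≈ 0.1852

Write H for 'the applicant has used the drug'. Prior odds H:¬H = 0.05/0.95 = 0.052632. For the 'positive' outcome, the likelihood ratio is 0.95/0.22 = 4.3182.
Posterior odds = 0.052632 × 4.3182 = 0.22727, so P(H|E) = 0.22727/(1+0.22727) = 0.1852.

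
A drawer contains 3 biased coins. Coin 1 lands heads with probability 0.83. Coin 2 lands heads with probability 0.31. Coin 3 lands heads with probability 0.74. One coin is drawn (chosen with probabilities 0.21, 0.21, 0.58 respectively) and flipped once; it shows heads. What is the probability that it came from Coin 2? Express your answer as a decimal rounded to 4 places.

Posterior probability ≈ 0.0974

Tabulate prior·likelihood by source: [1] prior 0.21, lik 0.83, product 0.1743; [2] prior 0.21, lik 0.31, product 0.06510; [3] prior 0.58, lik 0.74, product 0.4292.
Normalizing constant = 0.66860; the posterior for Coin 2 is its product over the sum, 0.06510/0.66860 = 0.0974.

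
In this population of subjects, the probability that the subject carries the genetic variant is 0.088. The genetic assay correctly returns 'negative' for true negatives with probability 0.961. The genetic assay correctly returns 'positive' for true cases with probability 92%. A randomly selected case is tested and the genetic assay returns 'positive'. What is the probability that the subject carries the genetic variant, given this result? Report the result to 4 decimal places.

Let H be the event that the subject carries the genetic variant. P(H) = 0.088, so P(¬H) = 0.912. With E the 'positive' result, P(E|H) = 0.92 and P(E|¬H) = 0.039.
P(E) = 0.92·0.088 + 0.039·0.912 = 0.080960 + 0.035568 = 0.11653.
By Bayes' theorem, P(H|E) = 0.080960 / 0.11653 = 0.6948.

P(H | E) ≈ 0.6948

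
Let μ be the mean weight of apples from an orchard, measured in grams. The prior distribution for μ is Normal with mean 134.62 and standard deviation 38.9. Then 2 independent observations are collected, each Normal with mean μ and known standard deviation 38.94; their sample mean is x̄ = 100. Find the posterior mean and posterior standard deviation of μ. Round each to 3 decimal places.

Prior precision 1/τ₀² = 1/38.9² = 0.00066085; data precision n/σ² = 2/38.94² = 0.00131898.
Posterior precision = 0.00066085 + 0.00131898 = 0.00197983, giving posterior SD = 1/√0.00197983 = 22.474.
Posterior mean = (0.00066085·134.62 + 0.00131898·100) / 0.00197983 = 111.556.

Posterior mean ≈ 111.556; posterior SD ≈ 22.474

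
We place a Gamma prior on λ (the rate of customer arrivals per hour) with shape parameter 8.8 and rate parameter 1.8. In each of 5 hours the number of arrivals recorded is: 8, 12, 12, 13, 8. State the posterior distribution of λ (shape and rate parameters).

Posterior: Gamma(shape=61.8, rate=6.8)

The Poisson likelihood adds the total count to the shape and the number of exposure periods to the rate. Here ∑xᵢ = 53 and n = 5, so shape 8.8→61.8 and rate 1.8→6.8.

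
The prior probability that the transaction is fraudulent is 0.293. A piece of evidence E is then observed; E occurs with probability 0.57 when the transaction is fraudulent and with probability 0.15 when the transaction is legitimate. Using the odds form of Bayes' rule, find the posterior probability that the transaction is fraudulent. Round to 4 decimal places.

Posterior probability ≈ 0.6116

Prior odds = 0.293/(1−0.293) = 0.41443. In log-odds, ln(0.41443) = -0.88086.
Add log likelihood ratio: ln(3.8000) = 1.3350.
Posterior log-odds = 0.45414, so posterior odds = exp(0.45414) = 1.5748. Converting, P(H|E) = 1.5748/2.5748 = 0.6116.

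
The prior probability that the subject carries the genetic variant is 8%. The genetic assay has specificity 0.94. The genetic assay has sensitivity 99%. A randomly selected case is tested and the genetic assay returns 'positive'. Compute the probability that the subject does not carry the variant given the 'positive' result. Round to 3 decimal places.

P(¬H | E) ≈ 0.411

Write H for 'the subject carries the genetic variant'. Prior odds H:¬H = 0.08/0.92 = 0.086957. For the 'positive' outcome, the likelihood ratio is 0.99/0.06 = 16.500.
Posterior odds = 0.086957 × 16.500 = 1.4348, so P(H|E) = 1.4348/(1+1.4348) = 0.589. Then P(¬H|E) = 1 − 0.589 = 0.411.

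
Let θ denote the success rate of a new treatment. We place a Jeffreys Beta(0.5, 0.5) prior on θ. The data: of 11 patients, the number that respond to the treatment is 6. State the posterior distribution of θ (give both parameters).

The binomial likelihood is conjugate to the Beta prior: with 6 successes and 5 failures, the posterior is Beta(0.5+6, 0.5+5) = Beta(6.5, 5.5).

Posterior: Beta(6.5, 5.5)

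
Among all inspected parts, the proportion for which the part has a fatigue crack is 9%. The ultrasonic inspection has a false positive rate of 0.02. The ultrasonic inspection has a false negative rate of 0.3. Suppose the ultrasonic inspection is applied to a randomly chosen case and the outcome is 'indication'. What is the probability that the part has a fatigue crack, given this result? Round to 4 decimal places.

Write H for 'the part has a fatigue crack'. Prior odds H:¬H = 0.09/0.91 = 0.098901. For the 'indication' outcome, the likelihood ratio is 0.7/0.02 = 35.000.
Posterior odds = 0.098901 × 35.000 = 3.4615, so P(H|E) = 3.4615/(1+3.4615) = 0.7759.

P(H | E) ≈ 0.7759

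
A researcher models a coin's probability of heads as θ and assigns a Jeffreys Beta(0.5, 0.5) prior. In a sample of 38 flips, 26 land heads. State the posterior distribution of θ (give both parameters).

Posterior: Beta(26.5, 12.5)

The binomial likelihood is conjugate to the Beta prior: with 26 successes and 12 failures, the posterior is Beta(0.5+26, 0.5+12) = Beta(26.5, 12.5).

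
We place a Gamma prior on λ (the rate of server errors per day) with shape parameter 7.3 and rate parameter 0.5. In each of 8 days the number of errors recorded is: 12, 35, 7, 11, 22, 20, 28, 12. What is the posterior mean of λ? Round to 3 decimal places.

Total count ∑xᵢ = 147 over n = 8 days.
Gamma is conjugate to the Poisson likelihood: posterior is Gamma(shape = 7.3+147 = 154.3, rate = 0.5+8 = 8.5).
E[λ | data] = 154.3/8.5 = 18.153.

Posterior mean ≈ 18.153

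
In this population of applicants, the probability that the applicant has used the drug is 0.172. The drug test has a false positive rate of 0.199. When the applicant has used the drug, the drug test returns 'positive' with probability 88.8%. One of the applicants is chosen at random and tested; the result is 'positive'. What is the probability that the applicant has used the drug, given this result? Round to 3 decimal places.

P(H | E) ≈ 0.481

Let H be the event that the applicant has used the drug. P(H) = 0.172, so P(¬H) = 0.828. With E the 'positive' result, P(E|H) = 0.888 and P(E|¬H) = 0.199.
P(E) = 0.888·0.172 + 0.199·0.828 = 0.15274 + 0.16477 = 0.31751.
By Bayes' theorem, P(H|E) = 0.15274 / 0.31751 = 0.481.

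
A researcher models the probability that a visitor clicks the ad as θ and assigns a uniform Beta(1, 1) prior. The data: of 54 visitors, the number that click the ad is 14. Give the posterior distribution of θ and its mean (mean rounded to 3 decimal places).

The binomial likelihood is conjugate to the Beta prior: with 14 successes and 40 failures, the posterior is Beta(1+14, 1+40) = Beta(15, 41).
E[θ | data] = 15/(15+41) = 0.268.

Posterior: Beta(15, 41); mean ≈ 0.268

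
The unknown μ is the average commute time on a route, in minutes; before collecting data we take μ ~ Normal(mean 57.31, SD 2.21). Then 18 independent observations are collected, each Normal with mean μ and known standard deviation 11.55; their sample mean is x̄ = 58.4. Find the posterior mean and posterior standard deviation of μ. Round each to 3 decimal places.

Prior precision 1/τ₀² = 1/2.21² = 0.204746; data precision n/σ² = 18/11.55² = 0.134930.
Posterior precision = 0.204746 + 0.134930 = 0.339676, giving posterior SD = 1/√0.339676 = 1.716.
Posterior mean = (0.204746·57.31 + 0.134930·58.4) / 0.339676 = 57.743.

Posterior mean ≈ 57.743; posterior SD ≈ 1.716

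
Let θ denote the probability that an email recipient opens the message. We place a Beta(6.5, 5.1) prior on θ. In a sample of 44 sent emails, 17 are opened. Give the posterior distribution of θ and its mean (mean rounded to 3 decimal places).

Posterior: Beta(23.5, 32.1); mean ≈ 0.423

The binomial likelihood is conjugate to the Beta prior: with 17 successes and 27 failures, the posterior is Beta(6.5+17, 5.1+27) = Beta(23.5, 32.1).
Posterior mean = α/(α+β) = 23.5/55.6 = 0.423.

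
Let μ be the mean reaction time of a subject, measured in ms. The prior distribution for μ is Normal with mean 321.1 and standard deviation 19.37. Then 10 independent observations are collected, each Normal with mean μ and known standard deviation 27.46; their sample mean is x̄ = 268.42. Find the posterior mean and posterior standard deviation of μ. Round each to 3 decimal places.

Posterior mean ≈ 277.236; posterior SD ≈ 7.924

With known σ, the Normal prior is conjugate. Weight on the data is w = (n/σ²)/(n/σ² + 1/τ₀²) = 0.0132617/(0.0132617+0.00266527) = 0.83266.
Posterior mean = w·x̄ + (1−w)·μ₀ = 0.83266·268.42 + 0.16734·321.1 = 277.236. Posterior variance = 1/(0.0132617+0.00266527) = 62.7866, so SD = 7.924.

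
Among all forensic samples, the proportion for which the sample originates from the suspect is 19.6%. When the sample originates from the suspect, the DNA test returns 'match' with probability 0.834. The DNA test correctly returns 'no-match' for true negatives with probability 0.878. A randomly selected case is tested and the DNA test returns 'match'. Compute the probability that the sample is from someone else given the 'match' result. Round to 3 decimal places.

P(¬H | E) ≈ 0.375

Write H for 'the sample originates from the suspect'. Prior odds H:¬H = 0.196/0.804 = 0.24378. For the 'match' outcome, the likelihood ratio is 0.834/0.122 = 6.8361.
Posterior odds = 0.24378 × 6.8361 = 1.6665, so P(H|E) = 1.6665/(1+1.6665) = 0.625. Then P(¬H|E) = 1 − 0.625 = 0.375.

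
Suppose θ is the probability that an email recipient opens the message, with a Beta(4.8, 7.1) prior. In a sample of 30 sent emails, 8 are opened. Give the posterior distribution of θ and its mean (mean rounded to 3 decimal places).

Posterior: Beta(12.8, 29.1); mean ≈ 0.305

Observing 8 successes and 22 failures updates Beta(4.8, 7.1) by adding the success and failure counts to the two shape parameters: α = 4.8+8 = 12.8, β = 7.1+22 = 29.1.
E[θ | data] = 12.8/(12.8+29.1) = 0.305.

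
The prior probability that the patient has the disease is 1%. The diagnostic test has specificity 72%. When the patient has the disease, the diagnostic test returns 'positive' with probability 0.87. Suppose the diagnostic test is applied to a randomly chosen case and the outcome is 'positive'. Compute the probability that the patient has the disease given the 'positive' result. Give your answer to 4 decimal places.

P(H | E) ≈ 0.0304

Let H be the event that the patient has the disease. P(H) = 0.01, so P(¬H) = 0.99. With E the 'positive' result, P(E|H) = 0.87 and P(E|¬H) = 0.28.
P(E) = 0.87·0.01 + 0.28·0.99 = 0.0087000 + 0.27720 = 0.28590.
By Bayes' theorem, P(H|E) = 0.0087000 / 0.28590 = 0.0304.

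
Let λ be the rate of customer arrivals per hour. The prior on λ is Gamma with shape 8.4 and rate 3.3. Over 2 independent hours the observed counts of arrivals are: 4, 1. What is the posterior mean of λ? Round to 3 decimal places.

Posterior mean ≈ 2.528

The Poisson likelihood adds the total count to the shape and the number of exposure periods to the rate. Here ∑xᵢ = 5 and n = 2, so shape 8.4→13.4 and rate 3.3→5.3.
Posterior mean = shape/rate = 13.4/5.3 = 2.528.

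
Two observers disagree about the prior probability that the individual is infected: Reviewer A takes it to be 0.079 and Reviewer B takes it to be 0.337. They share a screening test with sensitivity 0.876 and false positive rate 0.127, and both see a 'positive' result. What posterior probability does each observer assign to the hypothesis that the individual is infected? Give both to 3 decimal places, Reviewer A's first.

The likelihood ratio for a 'positive' result is 0.876/0.127 = 6.8976.
Reviewer A: prior odds 0.079/0.921 = 0.085776; posterior odds 0.59165; posterior probability 0.372.
Reviewer B: prior odds 0.337/0.663 = 0.50830; posterior odds 3.5060; posterior probability 0.778.

Reviewer A: 0.372; Reviewer B: 0.778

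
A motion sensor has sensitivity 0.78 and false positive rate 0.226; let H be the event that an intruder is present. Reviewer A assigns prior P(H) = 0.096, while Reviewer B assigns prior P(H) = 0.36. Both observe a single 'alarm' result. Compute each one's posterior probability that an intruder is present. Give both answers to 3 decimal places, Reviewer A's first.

Reviewer A: 0.268; Reviewer B: 0.660

The likelihood ratio for an 'alarm' result is 0.78/0.226 = 3.4513.
Reviewer A: prior odds 0.096/0.904 = 0.10619; posterior odds 0.36651; posterior probability 0.268.
Reviewer B: prior odds 0.36/0.64 = 0.56250; posterior odds 1.9414; posterior probability 0.660.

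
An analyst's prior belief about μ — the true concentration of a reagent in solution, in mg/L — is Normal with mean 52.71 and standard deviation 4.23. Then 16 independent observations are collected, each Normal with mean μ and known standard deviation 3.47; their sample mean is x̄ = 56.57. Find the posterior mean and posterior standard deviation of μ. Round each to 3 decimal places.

Posterior mean ≈ 56.414; posterior SD ≈ 0.850

Prior precision 1/τ₀² = 1/4.23² = 0.0558881; data precision n/σ² = 16/3.47² = 1.32880.
Posterior precision = 0.0558881 + 1.32880 = 1.38469, giving posterior SD = 1/√1.38469 = 0.850.
Posterior mean = (0.0558881·52.71 + 1.32880·56.57) / 1.38469 = 56.414.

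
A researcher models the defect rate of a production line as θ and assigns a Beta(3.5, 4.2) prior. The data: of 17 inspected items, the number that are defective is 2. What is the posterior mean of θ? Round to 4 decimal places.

Posterior mean ≈ 0.2227

The binomial likelihood is conjugate to the Beta prior: with 2 successes and 15 failures, the posterior is Beta(3.5+2, 4.2+15) = Beta(5.5, 19.2).
E[θ | data] = 5.5/(5.5+19.2) = 0.2227.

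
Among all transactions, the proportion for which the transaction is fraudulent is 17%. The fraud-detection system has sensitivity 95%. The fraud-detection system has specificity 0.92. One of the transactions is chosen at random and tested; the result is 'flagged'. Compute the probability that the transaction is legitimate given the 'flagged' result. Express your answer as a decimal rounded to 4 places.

Let H be the event that the transaction is fraudulent. P(H) = 0.17, so P(¬H) = 0.83. With E the 'flagged' result, P(E|H) = 0.95 and P(E|¬H) = 0.08.
P(E) = 0.95·0.17 + 0.08·0.83 = 0.16150 + 0.066400 = 0.22790.
By Bayes' theorem, P(H|E) = 0.16150 / 0.22790 = 0.7086. Hence P(¬H|E) = 1 − 0.7086 = 0.2914.

P(¬H | E) ≈ 0.2914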